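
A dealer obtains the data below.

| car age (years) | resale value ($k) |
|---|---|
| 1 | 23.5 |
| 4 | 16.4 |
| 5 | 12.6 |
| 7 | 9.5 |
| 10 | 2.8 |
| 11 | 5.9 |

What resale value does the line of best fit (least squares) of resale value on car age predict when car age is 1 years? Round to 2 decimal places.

21.97

n = 6, Σx = 38, Σy = 70.7, Σxy = 311.5, Σx² = 312
Sxx = Σx² − (Σx)²/n = 312 − 240.666667 = 71.333333
Sxy = Σxy − (Σx)(Σy)/n = 311.5 − 447.766667 = -136.266667
b = Sxy/Sxx = -136.266667/71.333333 = -1.910280
a = ȳ − b·x̄ = 11.783333 − (-1.910280)·6.333333 = 23.881776
ŷ(1) = a + b·1 = 23.881776 + (-1.910280)·1 = 21.971495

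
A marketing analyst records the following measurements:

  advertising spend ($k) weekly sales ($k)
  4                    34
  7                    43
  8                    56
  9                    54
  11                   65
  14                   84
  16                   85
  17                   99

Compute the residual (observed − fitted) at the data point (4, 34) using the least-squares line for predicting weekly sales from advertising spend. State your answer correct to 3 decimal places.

n = 8, Σx = 86, Σy = 520, Σxy = 6305, Σx² = 1072
Sxx = Σx² − (Σx)²/n = 1072 − 924.5 = 147.5
Sxy = Σxy − (Σx)(Σy)/n = 6305 − 5590 = 715
b = Sxy/Sxx = 715/147.5 = 4.847458
a = ȳ − b·x̄ = 65 − 4.847458·10.75 = 12.889831
ŷ(4) = 12.889831 + 4.847458·4 = 32.279661
residual = y − ŷ = 34 − 32.279661 = 1.720339

1.720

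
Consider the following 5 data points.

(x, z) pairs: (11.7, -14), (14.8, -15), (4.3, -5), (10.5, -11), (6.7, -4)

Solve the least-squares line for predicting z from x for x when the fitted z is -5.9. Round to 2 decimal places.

6.21

n = 5, Σx = 48, Σy = -49, Σxy = -549.6, Σx² = 529.56
Sxx = Σx² − (Σx)²/n = 529.56 − 460.8 = 68.76
Sxy = Σxy − (Σx)(Σy)/n = -549.6 − (-470.4) = -79.2
b = Sxy/Sxx = -79.2/68.76 = -1.151832
a = ȳ − b·x̄ = -9.8 − (-1.151832)·9.6 = 1.257592
Set a + b·x = -5.9: x = (-5.9 − 1.257592) / (-1.151832) = 6.214091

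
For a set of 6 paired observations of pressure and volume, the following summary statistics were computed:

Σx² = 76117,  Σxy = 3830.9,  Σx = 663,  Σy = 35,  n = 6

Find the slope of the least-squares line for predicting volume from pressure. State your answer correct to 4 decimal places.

-0.0128

Sxx = Σx² − (Σx)²/n = 76117 − 73261.5 = 2855.5
Sxy = Σxy − (Σx)(Σy)/n = 3830.9 − 3867.5 = -36.6
b = Sxy/Sxx = -36.6/2855.5 = -0.012817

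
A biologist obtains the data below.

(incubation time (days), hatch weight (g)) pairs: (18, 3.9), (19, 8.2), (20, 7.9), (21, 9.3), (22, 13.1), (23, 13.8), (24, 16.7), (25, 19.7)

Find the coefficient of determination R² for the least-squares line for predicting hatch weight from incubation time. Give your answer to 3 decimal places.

n = 8, Σx = 172, Σy = 92.6, Σxy = 2078.2, Σx² = 3740, Σy² = 1260.38
Sxx = Σx² − (Σx)²/n = 3740 − 3698 = 42
Sxy = Σxy − (Σx)(Σy)/n = 2078.2 − 1990.9 = 87.3
Syy = Σy² − (Σy)²/n = 1260.38 − 1071.845 = 188.535
R² = Sxy²/(Sxx·Syy) = (87.3)²/(42·188.535) = 0.962470

0.962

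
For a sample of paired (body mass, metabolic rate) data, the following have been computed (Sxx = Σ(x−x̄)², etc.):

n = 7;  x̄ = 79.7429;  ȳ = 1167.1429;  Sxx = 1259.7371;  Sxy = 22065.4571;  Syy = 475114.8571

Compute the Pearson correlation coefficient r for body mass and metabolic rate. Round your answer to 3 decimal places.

0.902

r = Sxy/√(Sxx·Syy) = 22065.4571/√(598519812.250068) = 22065.4571/24464.664564 = 0.901932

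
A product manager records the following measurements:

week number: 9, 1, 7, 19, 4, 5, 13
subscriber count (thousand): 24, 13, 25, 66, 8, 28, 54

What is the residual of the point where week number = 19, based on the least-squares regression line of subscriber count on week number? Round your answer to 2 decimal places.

-0.26

n = 7, Σx = 58, Σy = 218, Σxy = 2532, Σx² = 702
Sxx = Σx² − (Σx)²/n = 702 − 480.571429 = 221.428571
Sxy = Σxy − (Σx)(Σy)/n = 2532 − 1806.285714 = 725.714286
b = Sxy/Sxx = 725.714286/221.428571 = 3.277419
a = ȳ − b·x̄ = 31.142857 − 3.277419·8.285714 = 3.987097
ŷ(19) = 3.987097 + 3.277419·19 = 66.258065
residual = y − ŷ = 66 − 66.258065 = -0.258065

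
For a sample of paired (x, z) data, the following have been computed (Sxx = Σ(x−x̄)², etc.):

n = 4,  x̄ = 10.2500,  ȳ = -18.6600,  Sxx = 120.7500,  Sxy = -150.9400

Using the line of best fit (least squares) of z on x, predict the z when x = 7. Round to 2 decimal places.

b = Sxy/Sxx = -150.94/120.75 = -1.250021
a = ȳ − b·x̄ = -18.66 − (-1.250021)·10.25 = -5.847288
ŷ(7) = a + b·7 = -5.847288 + (-1.250021)·7 = -14.597433

-14.60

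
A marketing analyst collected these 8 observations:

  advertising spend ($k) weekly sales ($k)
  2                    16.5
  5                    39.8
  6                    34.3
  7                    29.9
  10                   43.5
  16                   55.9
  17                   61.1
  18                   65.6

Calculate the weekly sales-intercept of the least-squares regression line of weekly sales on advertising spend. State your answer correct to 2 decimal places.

16.88

n = 8, Σx = 81, Σy = 346.6, Σxy = 4196, Σx² = 1083
Sxx = Σx² − (Σx)²/n = 1083 − 820.125 = 262.875
Sxy = Σxy − (Σx)(Σy)/n = 4196 − 3509.325 = 686.675
b = Sxy/Sxx = 686.675/262.875 = 2.612173
a = ȳ − b·x̄ = 43.325 − 2.612173·10.125 = 16.876748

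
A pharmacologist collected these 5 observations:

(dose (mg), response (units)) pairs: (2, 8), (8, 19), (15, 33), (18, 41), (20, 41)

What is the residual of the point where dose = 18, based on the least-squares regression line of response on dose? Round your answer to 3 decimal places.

n = 5, Σx = 63, Σy = 142, Σxy = 2221, Σx² = 1017
Sxx = Σx² − (Σx)²/n = 1017 − 793.8 = 223.2
Sxy = Σxy − (Σx)(Σy)/n = 2221 − 1789.2 = 431.8
b = Sxy/Sxx = 431.8/223.2 = 1.934588
a = ȳ − b·x̄ = 28.4 − 1.934588·12.6 = 4.024194
ŷ(18) = 4.024194 + 1.934588·18 = 38.846774
residual = y − ŷ = 41 − 38.846774 = 2.153226

2.153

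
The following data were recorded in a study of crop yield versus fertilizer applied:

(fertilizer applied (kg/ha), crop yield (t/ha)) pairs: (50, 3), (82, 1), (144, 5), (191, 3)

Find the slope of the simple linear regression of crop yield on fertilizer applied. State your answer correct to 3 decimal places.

n = 4, Σx = 467, Σy = 12, Σxy = 1525, Σx² = 66441
Sxx = Σx² − (Σx)²/n = 66441 − 54522.25 = 11918.75
Sxy = Σxy − (Σx)(Σy)/n = 1525 − 1401 = 124
b = Sxy/Sxx = 124/11918.75 = 0.010404

0.010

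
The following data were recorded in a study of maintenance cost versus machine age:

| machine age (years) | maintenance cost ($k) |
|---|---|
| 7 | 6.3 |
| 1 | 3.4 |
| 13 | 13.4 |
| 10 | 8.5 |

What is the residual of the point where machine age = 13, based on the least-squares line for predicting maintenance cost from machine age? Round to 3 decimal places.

1.380

n = 4, Σx = 31, Σy = 31.6, Σxy = 306.7, Σx² = 319
Sxx = Σx² − (Σx)²/n = 319 − 240.25 = 78.75
Sxy = Σxy − (Σx)(Σy)/n = 306.7 − 244.9 = 61.8
b = Sxy/Sxx = 61.8/78.75 = 0.784762
a = ȳ − b·x̄ = 7.9 − 0.784762·7.75 = 1.818095
ŷ(13) = 1.818095 + 0.784762·13 = 12.02
residual = y − ŷ = 13.4 − 12.02 = 1.38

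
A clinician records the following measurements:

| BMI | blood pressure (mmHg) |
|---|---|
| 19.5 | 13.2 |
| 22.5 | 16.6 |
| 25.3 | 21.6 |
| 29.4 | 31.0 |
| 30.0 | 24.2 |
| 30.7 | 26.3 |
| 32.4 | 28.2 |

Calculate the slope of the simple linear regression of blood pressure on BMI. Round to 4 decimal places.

n = 7, Σx = 189.8, Σy = 161.1, Σxy = 4535.87, Σx² = 5283.2
Sxx = Σx² − (Σx)²/n = 5283.2 − 5146.291429 = 136.908571
Sxy = Σxy − (Σx)(Σy)/n = 4535.87 − 4368.111429 = 167.758571
b = Sxy/Sxx = 167.758571/136.908571 = 1.225333

1.2253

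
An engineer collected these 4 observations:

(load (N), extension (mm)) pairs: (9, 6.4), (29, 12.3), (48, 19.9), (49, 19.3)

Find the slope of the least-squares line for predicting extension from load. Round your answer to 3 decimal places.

n = 4, Σx = 135, Σy = 57.9, Σxy = 2315.2, Σx² = 5627
Sxx = Σx² − (Σx)²/n = 5627 − 4556.25 = 1070.75
Sxy = Σxy − (Σx)(Σy)/n = 2315.2 − 1954.125 = 361.075
b = Sxy/Sxx = 361.075/1070.75 = 0.337217

0.337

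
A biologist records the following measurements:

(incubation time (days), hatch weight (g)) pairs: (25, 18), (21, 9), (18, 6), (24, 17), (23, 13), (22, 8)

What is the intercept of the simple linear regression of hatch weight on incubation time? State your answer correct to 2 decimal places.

-28.55

n = 6, Σx = 133, Σy = 71, Σxy = 1630, Σx² = 2979
Sxx = Σx² − (Σx)²/n = 2979 − 2948.166667 = 30.833333
Sxy = Σxy − (Σx)(Σy)/n = 1630 − 1573.833333 = 56.166667
b = Sxy/Sxx = 56.166667/30.833333 = 1.821622
a = ȳ − b·x̄ = 11.833333 − 1.821622·22.166667 = -28.545946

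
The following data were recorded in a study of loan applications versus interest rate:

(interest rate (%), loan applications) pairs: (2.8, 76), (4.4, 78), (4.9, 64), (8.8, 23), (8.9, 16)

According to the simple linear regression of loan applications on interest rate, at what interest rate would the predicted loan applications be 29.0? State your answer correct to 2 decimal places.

8.10

n = 5, Σx = 29.8, Σy = 257, Σxy = 1214.4, Σx² = 207.86
Sxx = Σx² − (Σx)²/n = 207.86 − 177.608 = 30.252
Sxy = Σxy − (Σx)(Σy)/n = 1214.4 − 1531.72 = -317.32
b = Sxy/Sxx = -317.32/30.252 = -10.489224
a = ȳ − b·x̄ = 51.4 − (-10.489224)·5.96 = 113.915774
Set a + b·x = 29.0: x = (29.0 − 113.915774) / (-10.489224) = 8.095525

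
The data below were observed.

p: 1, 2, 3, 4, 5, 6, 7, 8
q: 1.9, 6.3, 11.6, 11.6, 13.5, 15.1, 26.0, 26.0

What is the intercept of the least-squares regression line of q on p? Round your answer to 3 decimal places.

n = 8, Σx = 36, Σy = 112, Σxy = 643.8, Σx² = 204
Sxx = Σx² − (Σx)²/n = 204 − 162 = 42
Sxy = Σxy − (Σx)(Σy)/n = 643.8 − 504 = 139.8
b = Sxy/Sxx = 139.8/42 = 3.328571
a = ȳ − b·x̄ = 14 − 3.328571·4.5 = -0.978571

-0.979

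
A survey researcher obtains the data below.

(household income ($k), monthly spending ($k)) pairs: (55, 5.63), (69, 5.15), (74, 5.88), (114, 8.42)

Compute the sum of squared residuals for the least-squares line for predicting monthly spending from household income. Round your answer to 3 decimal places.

n = 4, Σx = 312, Σy = 25.08, Σxy = 2060, Σx² = 26258, Σy² = 163.6902
Sxx = Σx² − (Σx)²/n = 26258 − 24336 = 1922
Sxy = Σxy − (Σx)(Σy)/n = 2060 − 1956.24 = 103.76
Syy = Σy² − (Σy)²/n = 163.6902 − 157.2516 = 6.4386
b = Sxy/Sxx = 103.76/1922 = 0.053985
SSE = Syy − b·Sxy = 6.4386 − 0.053985·103.76 = 0.837072

0.837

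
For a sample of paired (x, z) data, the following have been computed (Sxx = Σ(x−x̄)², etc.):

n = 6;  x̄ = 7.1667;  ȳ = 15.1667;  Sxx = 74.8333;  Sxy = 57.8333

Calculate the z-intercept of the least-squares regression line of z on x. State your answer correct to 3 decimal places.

b = Sxy/Sxx = 57.8333/74.8333 = 0.772828
a = ȳ − b·x̄ = 15.1667 − 0.772828·7.1667 = 9.628071

9.628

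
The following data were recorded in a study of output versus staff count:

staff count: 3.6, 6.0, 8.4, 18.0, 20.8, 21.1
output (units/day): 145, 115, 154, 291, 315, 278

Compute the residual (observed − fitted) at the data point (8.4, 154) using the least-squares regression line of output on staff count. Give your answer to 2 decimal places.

-13.40

n = 6, Σx = 77.9, Σy = 1298, Σxy = 20161.4, Σx² = 1321.37
Sxx = Σx² − (Σx)²/n = 1321.37 − 1011.401667 = 309.968333
Sxy = Σxy − (Σx)(Σy)/n = 20161.4 − 16852.366667 = 3309.033333
b = Sxy/Sxx = 3309.033333/309.968333 = 10.675392
a = ȳ − b·x̄ = 216.333333 − 10.675392·12.983333 = 77.731166
ŷ(8.4) = 77.731166 + 10.675392·8.4 = 167.404455
residual = y − ŷ = 154 − 167.404455 = -13.404455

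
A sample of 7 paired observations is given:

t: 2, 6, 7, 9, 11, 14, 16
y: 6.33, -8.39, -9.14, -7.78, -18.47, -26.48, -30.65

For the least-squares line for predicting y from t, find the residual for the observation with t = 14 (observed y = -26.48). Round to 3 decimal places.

n = 7, Σx = 65, Σy = -94.58, Σxy = -1235.97, Σx² = 743
Sxx = Σx² − (Σx)²/n = 743 − 603.571429 = 139.428571
Sxy = Σxy − (Σx)(Σy)/n = -1235.97 − (-878.242857) = -357.727143
b = Sxy/Sxx = -357.727143/139.428571 = -2.565666
a = ȳ − b·x̄ = -13.511429 − (-2.565666)·9.285714 = 10.312613
ŷ(14) = 10.312613 + (-2.565666)·14 = -25.606711
residual = y − ŷ = -26.48 − (-25.606711) = -0.873289

-0.873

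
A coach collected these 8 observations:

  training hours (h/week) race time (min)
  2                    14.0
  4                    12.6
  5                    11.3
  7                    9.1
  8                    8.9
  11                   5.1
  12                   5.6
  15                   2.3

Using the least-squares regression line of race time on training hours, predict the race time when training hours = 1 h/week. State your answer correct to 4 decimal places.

n = 8, Σx = 64, Σy = 68.9, Σxy = 427.6, Σx² = 648
Sxx = Σx² − (Σx)²/n = 648 − 512 = 136
Sxy = Σxy − (Σx)(Σy)/n = 427.6 − 551.2 = -123.6
b = Sxy/Sxx = -123.6/136 = -0.908824
a = ȳ − b·x̄ = 8.6125 − (-0.908824)·8 = 15.883088
ŷ(1) = a + b·1 = 15.883088 + (-0.908824)·1 = 14.974265

14.9743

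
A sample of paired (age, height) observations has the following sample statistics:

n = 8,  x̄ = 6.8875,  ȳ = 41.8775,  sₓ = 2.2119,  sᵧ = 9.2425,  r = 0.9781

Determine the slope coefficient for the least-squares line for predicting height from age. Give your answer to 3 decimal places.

4.087

b = r · sᵧ/sₓ = 0.9781 · 9.2425/2.2119 = 4.087024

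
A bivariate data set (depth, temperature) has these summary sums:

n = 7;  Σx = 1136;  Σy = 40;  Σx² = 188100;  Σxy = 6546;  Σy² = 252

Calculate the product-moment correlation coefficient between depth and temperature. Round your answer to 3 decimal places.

Sxx = Σx² − (Σx)²/n = 188100 − 184356.571429 = 3743.428571
Sxy = Σxy − (Σx)(Σy)/n = 6546 − 6491.428571 = 54.571429
Syy = Σy² − (Σy)²/n = 252 − 228.571429 = 23.428571
r = Sxy/√(Sxx·Syy) = 54.571429/√(87703.183673) = 54.571429/296.147233 = 0.184271

0.184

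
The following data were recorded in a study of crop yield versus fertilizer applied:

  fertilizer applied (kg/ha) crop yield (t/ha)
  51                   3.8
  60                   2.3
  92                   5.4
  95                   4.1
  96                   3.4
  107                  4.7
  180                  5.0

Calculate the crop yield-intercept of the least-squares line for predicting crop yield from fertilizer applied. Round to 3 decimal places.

n = 7, Σx = 681, Σy = 28.7, Σxy = 2947.4, Σx² = 76755
Sxx = Σx² − (Σx)²/n = 76755 − 66251.571429 = 10503.428571
Sxy = Σxy − (Σx)(Σy)/n = 2947.4 − 2792.1 = 155.3
b = Sxy/Sxx = 155.3/10503.428571 = 0.014786
a = ȳ − b·x̄ = 4.1 − 0.014786·97.285714 = 2.661568

2.662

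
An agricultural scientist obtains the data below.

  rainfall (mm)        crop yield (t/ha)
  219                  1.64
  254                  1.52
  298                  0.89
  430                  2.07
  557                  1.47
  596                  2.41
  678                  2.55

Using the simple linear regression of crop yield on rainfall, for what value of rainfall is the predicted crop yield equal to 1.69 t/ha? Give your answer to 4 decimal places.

n = 7, Σx = 3032, Σy = 12.55, Σxy = 5884.61, Σx² = 1511330
Sxx = Σx² − (Σx)²/n = 1511330 − 1313289.142857 = 198040.857143
Sxy = Σxy − (Σx)(Σy)/n = 5884.61 − 5435.942857 = 448.667143
b = Sxy/Sxx = 448.667143/198040.857143 = 0.002266
a = ȳ − b·x̄ = 1.792857 − 0.002266·433.142857 = 0.811560
Set a + b·x = 1.69: x = (1.69 − 0.811560) / 0.002266 = 387.741902

387.7419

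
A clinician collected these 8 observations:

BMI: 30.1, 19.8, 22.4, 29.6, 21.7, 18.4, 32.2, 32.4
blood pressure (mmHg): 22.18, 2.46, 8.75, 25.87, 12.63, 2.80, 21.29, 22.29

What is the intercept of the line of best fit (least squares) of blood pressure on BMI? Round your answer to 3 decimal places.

-24.196

n = 8, Σx = 206.6, Σy = 118.27, Σxy = 3411.403, Σx² = 5572.02
Sxx = Σx² − (Σx)²/n = 5572.02 − 5335.445 = 236.575
Sxy = Σxy − (Σx)(Σy)/n = 3411.403 − 3054.32275 = 357.08025
b = Sxy/Sxx = 357.08025/236.575 = 1.509374
a = ȳ − b·x̄ = 14.78375 − 1.509374·25.825 = -24.195844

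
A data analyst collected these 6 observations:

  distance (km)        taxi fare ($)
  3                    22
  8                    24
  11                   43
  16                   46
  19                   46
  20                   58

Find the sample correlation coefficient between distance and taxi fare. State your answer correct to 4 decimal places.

0.9261

n = 6, Σx = 77, Σy = 239, Σxy = 3501, Σx² = 1211, Σy² = 10505
Sxx = Σx² − (Σx)²/n = 1211 − 988.166667 = 222.833333
Sxy = Σxy − (Σx)(Σy)/n = 3501 − 3067.166667 = 433.833333
Syy = Σy² − (Σy)²/n = 10505 − 9520.166667 = 984.833333
r = Sxy/√(Sxx·Syy) = 433.833333/√(219453.694444) = 433.833333/468.458850 = 0.926086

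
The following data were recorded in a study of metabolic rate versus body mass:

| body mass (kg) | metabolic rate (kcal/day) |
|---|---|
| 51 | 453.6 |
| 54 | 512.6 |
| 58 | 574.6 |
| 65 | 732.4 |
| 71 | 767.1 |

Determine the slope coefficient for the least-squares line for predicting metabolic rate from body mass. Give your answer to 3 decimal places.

n = 5, Σx = 299, Σy = 3040.3, Σxy = 186210.9, Σx² = 18147
Sxx = Σx² − (Σx)²/n = 18147 − 17880.2 = 266.8
Sxy = Σxy − (Σx)(Σy)/n = 186210.9 − 181809.94 = 4400.96
b = Sxy/Sxx = 4400.96/266.8 = 16.495352

16.495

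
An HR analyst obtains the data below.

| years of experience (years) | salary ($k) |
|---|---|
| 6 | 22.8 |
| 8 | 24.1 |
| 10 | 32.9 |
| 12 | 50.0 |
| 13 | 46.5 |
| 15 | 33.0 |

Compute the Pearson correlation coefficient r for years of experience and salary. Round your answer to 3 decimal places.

0.671

n = 6, Σx = 64, Σy = 209.3, Σxy = 2358.1, Σx² = 738, Σy² = 7934.31
Sxx = Σx² − (Σx)²/n = 738 − 682.666667 = 55.333333
Sxy = Σxy − (Σx)(Σy)/n = 2358.1 − 2232.533333 = 125.566667
Syy = Σy² − (Σy)²/n = 7934.31 − 7301.081667 = 633.228333
r = Sxy/√(Sxx·Syy) = 125.566667/√(35038.634444) = 125.566667/187.186096 = 0.670812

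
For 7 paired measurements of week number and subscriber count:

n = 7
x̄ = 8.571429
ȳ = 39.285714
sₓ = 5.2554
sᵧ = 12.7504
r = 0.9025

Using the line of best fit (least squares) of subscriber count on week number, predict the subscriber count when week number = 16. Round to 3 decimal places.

b = r · sᵧ/sₓ = 0.9025 · 12.7504/5.2554 = 2.189602
a = ȳ − b·x̄ = 39.285714 − 2.189602·8.571429 = 20.517693
ŷ(16) = a + b·16 = 20.517693 + 2.189602·16 = 55.551330

55.551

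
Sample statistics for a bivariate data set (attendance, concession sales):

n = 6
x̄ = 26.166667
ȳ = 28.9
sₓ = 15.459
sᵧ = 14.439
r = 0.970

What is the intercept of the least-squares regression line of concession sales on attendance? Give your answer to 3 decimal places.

b = r · sᵧ/sₓ = 0.97 · 14.439/15.459 = 0.905998
a = ȳ − b·x̄ = 28.9 − 0.905998·26.166667 = 5.193040

5.193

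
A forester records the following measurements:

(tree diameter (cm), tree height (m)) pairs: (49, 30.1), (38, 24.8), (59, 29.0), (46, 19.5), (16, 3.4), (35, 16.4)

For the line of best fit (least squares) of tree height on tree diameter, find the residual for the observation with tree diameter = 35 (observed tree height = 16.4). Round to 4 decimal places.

-0.7560

n = 6, Σx = 243, Σy = 123.2, Σxy = 5653.7, Σx² = 10923
Sxx = Σx² − (Σx)²/n = 10923 − 9841.5 = 1081.5
Sxy = Σxy − (Σx)(Σy)/n = 5653.7 − 4989.6 = 664.1
b = Sxy/Sxx = 664.1/1081.5 = 0.614055
a = ȳ − b·x̄ = 20.533333 − 0.614055·40.5 = -4.335876
ŷ(35) = -4.335876 + 0.614055·35 = 17.156033
residual = y − ŷ = 16.4 − 17.156033 = -0.756033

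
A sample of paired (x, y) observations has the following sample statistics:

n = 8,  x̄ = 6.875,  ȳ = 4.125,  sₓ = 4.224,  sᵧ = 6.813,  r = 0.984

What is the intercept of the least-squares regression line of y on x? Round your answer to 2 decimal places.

b = r · sᵧ/sₓ = 0.984 · 6.813/4.224 = 1.587119
a = ȳ − b·x̄ = 4.125 − 1.587119·6.875 = -6.786445

-6.79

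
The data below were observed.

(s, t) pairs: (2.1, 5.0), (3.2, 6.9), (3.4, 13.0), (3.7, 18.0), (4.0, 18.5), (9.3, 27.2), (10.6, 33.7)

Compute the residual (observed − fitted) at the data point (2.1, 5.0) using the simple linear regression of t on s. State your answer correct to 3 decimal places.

n = 7, Σx = 36.3, Σy = 122.3, Σxy = 827.56, Σx² = 254.75
Sxx = Σx² − (Σx)²/n = 254.75 − 188.241429 = 66.508571
Sxy = Σxy − (Σx)(Σy)/n = 827.56 − 634.212857 = 193.347143
b = Sxy/Sxx = 193.347143/66.508571 = 2.907101
a = ȳ − b·x̄ = 17.471429 − 2.907101·5.185714 = 2.396033
ŷ(2.1) = 2.396033 + 2.907101·2.1 = 8.500945
residual = y − ŷ = 5.0 − 8.500945 = -3.500945

-3.501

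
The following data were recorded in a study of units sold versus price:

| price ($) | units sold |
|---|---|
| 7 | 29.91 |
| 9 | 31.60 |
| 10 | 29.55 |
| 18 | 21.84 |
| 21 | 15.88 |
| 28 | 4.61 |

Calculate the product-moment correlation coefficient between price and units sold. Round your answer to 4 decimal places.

-0.9797

n = 6, Σx = 93, Σy = 133.39, Σxy = 1644.95, Σx² = 1779, Σy² = 3516.7827
Sxx = Σx² − (Σx)²/n = 1779 − 1441.5 = 337.5
Sxy = Σxy − (Σx)(Σy)/n = 1644.95 − 2067.545 = -422.595
Syy = Σy² − (Σy)²/n = 3516.7827 − 2965.482017 = 551.300683
r = Sxy/√(Sxx·Syy) = -422.595/√(186063.980625) = -422.595/431.351342 = -0.979700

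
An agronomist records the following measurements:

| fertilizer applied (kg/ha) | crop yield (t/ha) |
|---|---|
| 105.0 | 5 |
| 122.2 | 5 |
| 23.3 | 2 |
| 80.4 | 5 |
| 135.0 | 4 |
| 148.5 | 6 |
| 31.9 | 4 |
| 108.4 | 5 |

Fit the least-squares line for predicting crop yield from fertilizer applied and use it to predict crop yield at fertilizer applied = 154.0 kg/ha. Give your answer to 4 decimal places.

5.6641

n = 8, Σx = 754.7, Σy = 36, Σxy = 3685.2, Σx² = 86010.31
Sxx = Σx² − (Σx)²/n = 86010.31 − 71196.51125 = 14813.79875
Sxy = Σxy − (Σx)(Σy)/n = 3685.2 − 3396.15 = 289.05
b = Sxy/Sxx = 289.05/14813.79875 = 0.019512
a = ȳ − b·x̄ = 4.5 − 0.019512·94.3375 = 2.659267
ŷ(154.0) = a + b·154.0 = 2.659267 + 0.019512·154 = 5.664147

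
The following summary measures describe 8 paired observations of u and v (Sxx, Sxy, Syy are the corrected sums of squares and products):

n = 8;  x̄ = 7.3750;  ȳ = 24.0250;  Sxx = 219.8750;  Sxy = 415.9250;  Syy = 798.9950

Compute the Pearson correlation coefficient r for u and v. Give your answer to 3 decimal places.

r = Sxy/√(Sxx·Syy) = 415.925/√(175679.025625) = 415.925/419.140818 = 0.992328

0.992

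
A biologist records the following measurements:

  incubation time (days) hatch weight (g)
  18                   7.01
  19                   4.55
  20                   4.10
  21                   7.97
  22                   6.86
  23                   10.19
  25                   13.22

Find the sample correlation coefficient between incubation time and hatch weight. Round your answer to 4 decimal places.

n = 7, Σx = 148, Σy = 53.9, Σxy = 1177.79, Σx² = 3164, Σy² = 475.8376
Sxx = Σx² − (Σx)²/n = 3164 − 3129.142857 = 34.857143
Sxy = Σxy − (Σx)(Σy)/n = 1177.79 − 1139.6 = 38.19
Syy = Σy² − (Σy)²/n = 475.8376 − 415.03 = 60.8076
r = Sxy/√(Sxx·Syy) = 38.19/√(2119.5792) = 38.19/46.038888 = 0.829516

0.8295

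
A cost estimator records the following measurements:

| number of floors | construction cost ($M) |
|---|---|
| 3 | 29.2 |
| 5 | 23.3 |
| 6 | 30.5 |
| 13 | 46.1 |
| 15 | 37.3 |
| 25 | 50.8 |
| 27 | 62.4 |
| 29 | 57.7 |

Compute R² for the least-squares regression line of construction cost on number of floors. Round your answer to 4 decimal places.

n = 8, Σx = 123, Σy = 337.3, Σxy = 6174, Σx² = 2659, Σy² = 15645.97
Sxx = Σx² − (Σx)²/n = 2659 − 1891.125 = 767.875
Sxy = Σxy − (Σx)(Σy)/n = 6174 − 5185.9875 = 988.0125
Syy = Σy² − (Σy)²/n = 15645.97 − 14221.41125 = 1424.55875
R² = Sxy²/(Sxx·Syy) = (988.0125)²/(767.875·1424.55875) = 0.892389

0.8924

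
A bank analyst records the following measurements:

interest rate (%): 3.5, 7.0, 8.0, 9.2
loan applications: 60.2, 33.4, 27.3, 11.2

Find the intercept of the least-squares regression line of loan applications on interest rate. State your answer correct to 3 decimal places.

90.078

n = 4, Σx = 27.7, Σy = 132.1, Σxy = 765.94, Σx² = 209.89
Sxx = Σx² − (Σx)²/n = 209.89 − 191.8225 = 18.0675
Sxy = Σxy − (Σx)(Σy)/n = 765.94 − 914.7925 = -148.8525
b = Sxy/Sxx = -148.8525/18.0675 = -8.238688
a = ȳ − b·x̄ = 33.025 − (-8.238688)·6.925 = 90.077916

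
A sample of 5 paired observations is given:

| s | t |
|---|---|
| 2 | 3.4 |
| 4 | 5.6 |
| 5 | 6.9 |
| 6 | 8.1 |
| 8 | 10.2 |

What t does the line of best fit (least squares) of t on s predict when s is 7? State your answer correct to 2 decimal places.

9.13

n = 5, Σx = 25, Σy = 34.2, Σxy = 193.9, Σx² = 145
Sxx = Σx² − (Σx)²/n = 145 − 125 = 20
Sxy = Σxy − (Σx)(Σy)/n = 193.9 − 171 = 22.9
b = Sxy/Sxx = 22.9/20 = 1.145
a = ȳ − b·x̄ = 6.84 − 1.145·5 = 1.115
ŷ(7) = a + b·7 = 1.115 + 1.145·7 = 9.13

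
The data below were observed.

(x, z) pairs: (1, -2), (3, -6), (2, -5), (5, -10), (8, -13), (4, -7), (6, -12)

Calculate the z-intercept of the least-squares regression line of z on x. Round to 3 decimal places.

n = 7, Σx = 29, Σy = -55, Σxy = -284, Σx² = 155
Sxx = Σx² − (Σx)²/n = 155 − 120.142857 = 34.857143
Sxy = Σxy − (Σx)(Σy)/n = -284 − (-227.857143) = -56.142857
b = Sxy/Sxx = -56.142857/34.857143 = -1.610656
a = ȳ − b·x̄ = -7.857143 − (-1.610656)·4.142857 = -1.184426

-1.184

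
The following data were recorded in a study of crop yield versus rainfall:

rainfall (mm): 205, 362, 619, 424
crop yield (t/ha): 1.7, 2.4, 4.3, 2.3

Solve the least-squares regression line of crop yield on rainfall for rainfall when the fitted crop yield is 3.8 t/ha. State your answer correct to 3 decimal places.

583.299

n = 4, Σx = 1610, Σy = 10.7, Σxy = 4854.2, Σx² = 736006
Sxx = Σx² − (Σx)²/n = 736006 − 648025 = 87981
Sxy = Σxy − (Σx)(Σy)/n = 4854.2 − 4306.75 = 547.45
b = Sxy/Sxx = 547.45/87981 = 0.006222
a = ȳ − b·x̄ = 2.675 − 0.006222·402.5 = 0.170498
Set a + b·x = 3.8: x = (3.8 − 0.170498) / 0.006222 = 583.299388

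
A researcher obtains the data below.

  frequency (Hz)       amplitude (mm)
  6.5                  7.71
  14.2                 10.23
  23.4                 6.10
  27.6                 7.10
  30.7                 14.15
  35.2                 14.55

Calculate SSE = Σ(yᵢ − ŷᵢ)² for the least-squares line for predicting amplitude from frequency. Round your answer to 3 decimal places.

n = 6, Σx = 137.6, Σy = 59.84, Σxy = 1480.646, Σx² = 3734.74, Σy² = 663.642
Sxx = Σx² − (Σx)²/n = 3734.74 − 3155.626667 = 579.113333
Sxy = Σxy − (Σx)(Σy)/n = 1480.646 − 1372.330667 = 108.315333
Syy = Σy² − (Σy)²/n = 663.642 − 596.804267 = 66.837733
b = Sxy/Sxx = 108.315333/579.113333 = 0.187037
SSE = Syy − b·Sxy = 66.837733 − 0.187037·108.315333 = 46.578812

46.579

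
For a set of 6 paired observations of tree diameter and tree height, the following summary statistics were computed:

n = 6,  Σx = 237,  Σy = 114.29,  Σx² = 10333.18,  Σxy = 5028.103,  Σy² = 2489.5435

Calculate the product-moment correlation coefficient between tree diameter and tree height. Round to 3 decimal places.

0.932

Sxx = Σx² − (Σx)²/n = 10333.18 − 9361.5 = 971.68
Sxy = Σxy − (Σx)(Σy)/n = 5028.103 − 4514.455 = 513.648
Syy = Σy² − (Σy)²/n = 2489.5435 − 2177.034017 = 312.509483
r = Sxy/√(Sxx·Syy) = 513.648/√(303659.214765) = 513.648/551.052824 = 0.932121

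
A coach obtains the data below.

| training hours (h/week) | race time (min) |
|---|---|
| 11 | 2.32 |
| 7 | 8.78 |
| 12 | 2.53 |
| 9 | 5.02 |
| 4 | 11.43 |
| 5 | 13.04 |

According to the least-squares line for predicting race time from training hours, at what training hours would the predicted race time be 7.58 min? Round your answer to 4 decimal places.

7.7140

n = 6, Σx = 48, Σy = 43.12, Σxy = 273.44, Σx² = 436
Sxx = Σx² − (Σx)²/n = 436 − 384 = 52
Sxy = Σxy − (Σx)(Σy)/n = 273.44 − 344.96 = -71.52
b = Sxy/Sxx = -71.52/52 = -1.375385
a = ȳ − b·x̄ = 7.186667 − (-1.375385)·8 = 18.189744
Set a + b·x = 7.58: x = (7.58 − 18.189744) / (-1.375385) = 7.714019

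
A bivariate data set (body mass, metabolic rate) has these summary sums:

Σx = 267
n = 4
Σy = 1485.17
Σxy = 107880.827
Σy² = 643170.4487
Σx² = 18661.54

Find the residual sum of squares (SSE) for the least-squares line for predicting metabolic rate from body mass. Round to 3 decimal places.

Sxx = Σx² − (Σx)²/n = 18661.54 − 17822.25 = 839.29
Sxy = Σxy − (Σx)(Σy)/n = 107880.827 − 99135.0975 = 8745.7295
Syy = Σy² − (Σy)²/n = 643170.4487 − 551432.482225 = 91737.966475
b = Sxy/Sxx = 8745.7295/839.29 = 10.420390
SSE = Syy − b·Sxy = 91737.966475 − 10.420390·8745.7295 = 604.050323

604.050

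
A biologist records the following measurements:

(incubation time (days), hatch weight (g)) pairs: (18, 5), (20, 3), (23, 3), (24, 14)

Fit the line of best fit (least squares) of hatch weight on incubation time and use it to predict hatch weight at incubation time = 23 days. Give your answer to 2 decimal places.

8.08

n = 4, Σx = 85, Σy = 25, Σxy = 555, Σx² = 1829
Sxx = Σx² − (Σx)²/n = 1829 − 1806.25 = 22.75
Sxy = Σxy − (Σx)(Σy)/n = 555 − 531.25 = 23.75
b = Sxy/Sxx = 23.75/22.75 = 1.043956
a = ȳ − b·x̄ = 6.25 − 1.043956·21.25 = -15.934066
ŷ(23) = a + b·23 = -15.934066 + 1.043956·23 = 8.076923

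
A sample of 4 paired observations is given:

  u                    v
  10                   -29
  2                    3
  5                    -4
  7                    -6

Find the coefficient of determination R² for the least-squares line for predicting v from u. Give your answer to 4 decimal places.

0.8600

n = 4, Σx = 24, Σy = -36, Σxy = -346, Σx² = 178, Σy² = 902
Sxx = Σx² − (Σx)²/n = 178 − 144 = 34
Sxy = Σxy − (Σx)(Σy)/n = -346 − (-216) = -130
Syy = Σy² − (Σy)²/n = 902 − 324 = 578
R² = Sxy²/(Sxx·Syy) = (-130)²/(34·578) = 0.859963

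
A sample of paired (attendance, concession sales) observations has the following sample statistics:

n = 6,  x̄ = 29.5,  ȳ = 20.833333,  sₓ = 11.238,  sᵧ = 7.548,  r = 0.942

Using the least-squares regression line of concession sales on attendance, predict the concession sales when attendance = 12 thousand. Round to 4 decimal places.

9.7612

b = r · sᵧ/sₓ = 0.942 · 7.548/11.238 = 0.632694
a = ȳ − b·x̄ = 20.833333 − 0.632694·29.5 = 2.168858
ŷ(12) = a + b·12 = 2.168858 + 0.632694·12 = 9.761187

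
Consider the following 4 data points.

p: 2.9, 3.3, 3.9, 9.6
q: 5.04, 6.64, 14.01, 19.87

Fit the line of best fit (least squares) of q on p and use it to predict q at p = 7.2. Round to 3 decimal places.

15.805

n = 4, Σx = 19.7, Σy = 45.56, Σxy = 281.919, Σx² = 126.67
Sxx = Σx² − (Σx)²/n = 126.67 − 97.0225 = 29.6475
Sxy = Σxy − (Σx)(Σy)/n = 281.919 − 224.383 = 57.536
b = Sxy/Sxx = 57.536/29.6475 = 1.940670
a = ȳ − b·x̄ = 11.39 − 1.940670·4.925 = 1.832203
ŷ(7.2) = a + b·7.2 = 1.832203 + 1.940670·7.2 = 15.805023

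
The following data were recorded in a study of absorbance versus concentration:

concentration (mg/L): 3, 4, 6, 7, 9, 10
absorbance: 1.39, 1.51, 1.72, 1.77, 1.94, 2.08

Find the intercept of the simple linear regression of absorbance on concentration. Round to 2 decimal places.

n = 6, Σx = 39, Σy = 10.41, Σxy = 71.18, Σx² = 291
Sxx = Σx² − (Σx)²/n = 291 − 253.5 = 37.5
Sxy = Σxy − (Σx)(Σy)/n = 71.18 − 67.665 = 3.515
b = Sxy/Sxx = 3.515/37.5 = 0.093733
a = ȳ − b·x̄ = 1.735 − 0.093733·6.5 = 1.125733

1.13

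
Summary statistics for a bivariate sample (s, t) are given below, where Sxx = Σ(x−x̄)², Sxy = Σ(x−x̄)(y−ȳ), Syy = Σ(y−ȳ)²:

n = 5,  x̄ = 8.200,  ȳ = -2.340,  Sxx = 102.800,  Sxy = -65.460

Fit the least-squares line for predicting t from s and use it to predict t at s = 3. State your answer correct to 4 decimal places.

b = Sxy/Sxx = -65.46/102.8 = -0.636770
a = ȳ − b·x̄ = -2.34 − (-0.636770)·8.2 = 2.881518
ŷ(3) = a + b·3 = 2.881518 + (-0.636770)·3 = 0.971206

0.9712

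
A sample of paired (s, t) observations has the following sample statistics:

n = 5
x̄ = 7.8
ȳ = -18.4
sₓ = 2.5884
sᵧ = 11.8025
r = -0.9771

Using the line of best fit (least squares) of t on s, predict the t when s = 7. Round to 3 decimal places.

b = r · sᵧ/sₓ = -0.9771 · 11.8025/2.5884 = -4.455348
a = ȳ − b·x̄ = -18.4 − (-4.455348)·7.8 = 16.351714
ŷ(7) = a + b·7 = 16.351714 + (-4.455348)·7 = -14.835722

-14.836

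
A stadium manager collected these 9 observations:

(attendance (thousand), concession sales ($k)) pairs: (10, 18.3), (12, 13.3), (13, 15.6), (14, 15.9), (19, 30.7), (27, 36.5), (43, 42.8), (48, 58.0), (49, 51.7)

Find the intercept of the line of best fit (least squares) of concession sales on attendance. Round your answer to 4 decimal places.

n = 9, Σx = 235, Σy = 282.8, Σxy = 9494.5, Σx² = 8253
Sxx = Σx² − (Σx)²/n = 8253 − 6136.111111 = 2116.888889
Sxy = Σxy − (Σx)(Σy)/n = 9494.5 − 7384.222222 = 2110.277778
b = Sxy/Sxx = 2110.277778/2116.888889 = 0.996877
a = ȳ − b·x̄ = 31.422222 − 0.996877·26.111111 = 5.392657

5.3927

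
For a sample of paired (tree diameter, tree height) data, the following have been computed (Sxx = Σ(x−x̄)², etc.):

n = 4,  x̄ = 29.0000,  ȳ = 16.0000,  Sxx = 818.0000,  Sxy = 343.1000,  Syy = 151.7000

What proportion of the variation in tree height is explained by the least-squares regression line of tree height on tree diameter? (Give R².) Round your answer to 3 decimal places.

R² = Sxy²/(Sxx·Syy) = (343.1)²/(818·151.7) = 0.948642

0.949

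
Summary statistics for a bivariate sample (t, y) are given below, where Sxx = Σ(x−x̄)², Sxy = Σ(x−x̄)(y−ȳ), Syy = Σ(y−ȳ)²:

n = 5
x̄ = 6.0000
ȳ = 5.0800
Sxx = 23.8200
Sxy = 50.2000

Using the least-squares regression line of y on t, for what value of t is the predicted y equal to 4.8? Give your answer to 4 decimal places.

5.8671

b = Sxy/Sxx = 50.2/23.82 = 2.107473
a = ȳ − b·x̄ = 5.08 − 2.107473·6 = -7.564836
Set a + b·x = 4.8: x = (4.8 − (-7.564836)) / 2.107473 = 5.867139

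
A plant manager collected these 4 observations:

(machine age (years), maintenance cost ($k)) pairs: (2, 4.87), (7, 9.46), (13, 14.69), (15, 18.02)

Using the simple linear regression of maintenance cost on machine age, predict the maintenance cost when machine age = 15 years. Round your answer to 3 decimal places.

17.365

n = 4, Σx = 37, Σy = 47.04, Σxy = 537.23, Σx² = 447
Sxx = Σx² − (Σx)²/n = 447 − 342.25 = 104.75
Sxy = Σxy − (Σx)(Σy)/n = 537.23 − 435.12 = 102.11
b = Sxy/Sxx = 102.11/104.75 = 0.974797
a = ȳ − b·x̄ = 11.76 − 0.974797·9.25 = 2.743126
ŷ(15) = a + b·15 = 2.743126 + 0.974797·15 = 17.365084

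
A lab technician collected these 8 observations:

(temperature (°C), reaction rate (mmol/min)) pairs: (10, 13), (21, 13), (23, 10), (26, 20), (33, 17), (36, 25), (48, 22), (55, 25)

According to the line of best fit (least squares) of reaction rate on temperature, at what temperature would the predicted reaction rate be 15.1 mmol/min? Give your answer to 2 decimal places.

21.86

n = 8, Σx = 252, Σy = 145, Σxy = 5045, Σx² = 9460
Sxx = Σx² − (Σx)²/n = 9460 − 7938 = 1522
Sxy = Σxy − (Σx)(Σy)/n = 5045 − 4567.5 = 477.5
b = Sxy/Sxx = 477.5/1522 = 0.313732
a = ȳ − b·x̄ = 18.125 − 0.313732·31.5 = 8.242444
Set a + b·x = 15.1: x = (15.1 − 8.242444) / 0.313732 = 21.858010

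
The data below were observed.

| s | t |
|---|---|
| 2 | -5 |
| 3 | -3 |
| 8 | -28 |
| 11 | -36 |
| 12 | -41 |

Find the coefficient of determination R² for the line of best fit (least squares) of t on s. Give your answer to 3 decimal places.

n = 5, Σx = 36, Σy = -113, Σxy = -1131, Σx² = 342, Σy² = 3795
Sxx = Σx² − (Σx)²/n = 342 − 259.2 = 82.8
Sxy = Σxy − (Σx)(Σy)/n = -1131 − (-813.6) = -317.4
Syy = Σy² − (Σy)²/n = 3795 − 2553.8 = 1241.2
R² = Sxy²/(Sxx·Syy) = (-317.4)²/(82.8·1241.2) = 0.980261

0.980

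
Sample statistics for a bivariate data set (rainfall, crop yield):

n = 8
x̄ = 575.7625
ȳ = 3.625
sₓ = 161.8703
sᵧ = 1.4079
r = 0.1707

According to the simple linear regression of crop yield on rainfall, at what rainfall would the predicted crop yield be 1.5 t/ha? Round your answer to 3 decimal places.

b = r · sᵧ/sₓ = 0.1707 · 1.4079/161.8703 = 0.001485
a = ȳ − b·x̄ = 3.625 − 0.001485·575.7625 = 2.770166
Set a + b·x = 1.5: x = (1.5 − 2.770166) / 0.001485 = -855.504888

-855.505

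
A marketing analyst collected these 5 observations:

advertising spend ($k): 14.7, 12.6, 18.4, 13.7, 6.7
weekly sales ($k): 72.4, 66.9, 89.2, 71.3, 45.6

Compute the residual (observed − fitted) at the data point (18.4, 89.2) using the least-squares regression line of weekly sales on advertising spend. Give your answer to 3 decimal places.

1.120

n = 5, Σx = 66.1, Σy = 345.4, Σxy = 4830.83, Σx² = 945.99
Sxx = Σx² − (Σx)²/n = 945.99 − 873.842 = 72.148
Sxy = Σxy − (Σx)(Σy)/n = 4830.83 − 4566.188 = 264.642
b = Sxy/Sxx = 264.642/72.148 = 3.668043
a = ȳ − b·x̄ = 69.08 − 3.668043·13.22 = 20.588465
ŷ(18.4) = 20.588465 + 3.668043·18.4 = 88.080465
residual = y − ŷ = 89.2 − 88.080465 = 1.119535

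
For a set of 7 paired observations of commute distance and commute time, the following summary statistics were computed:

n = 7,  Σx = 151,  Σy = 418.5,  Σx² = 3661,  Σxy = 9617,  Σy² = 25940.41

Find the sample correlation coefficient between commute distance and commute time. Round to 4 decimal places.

0.9670

Sxx = Σx² − (Σx)²/n = 3661 − 3257.285714 = 403.714286
Sxy = Σxy − (Σx)(Σy)/n = 9617 − 9027.642857 = 589.357143
Syy = Σy² − (Σy)²/n = 25940.41 − 25020.321429 = 920.088571
r = Sxy/√(Sxx·Syy) = 589.357143/√(371452.900408) = 589.357143/609.469360 = 0.967000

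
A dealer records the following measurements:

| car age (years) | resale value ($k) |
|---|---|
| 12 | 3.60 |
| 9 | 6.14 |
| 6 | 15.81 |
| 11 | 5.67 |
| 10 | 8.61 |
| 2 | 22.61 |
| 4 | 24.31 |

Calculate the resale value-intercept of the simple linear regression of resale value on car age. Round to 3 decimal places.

n = 7, Σx = 54, Σy = 86.75, Σxy = 484.25, Σx² = 502
Sxx = Σx² − (Σx)²/n = 502 − 416.571429 = 85.428571
Sxy = Σxy − (Σx)(Σy)/n = 484.25 − 669.214286 = -184.964286
b = Sxy/Sxx = -184.964286/85.428571 = -2.165134
a = ȳ − b·x̄ = 12.392857 − (-2.165134)·7.714286 = 29.095318

29.095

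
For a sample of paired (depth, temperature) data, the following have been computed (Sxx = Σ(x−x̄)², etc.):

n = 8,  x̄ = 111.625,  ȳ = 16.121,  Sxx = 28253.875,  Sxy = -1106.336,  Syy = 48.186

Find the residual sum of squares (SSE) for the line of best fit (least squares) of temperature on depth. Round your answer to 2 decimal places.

b = Sxy/Sxx = -1106.336/28253.875 = -0.039157
SSE = Syy − b·Sxy = 48.186 − (-0.039157)·(-1106.336) = 4.865240

4.87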